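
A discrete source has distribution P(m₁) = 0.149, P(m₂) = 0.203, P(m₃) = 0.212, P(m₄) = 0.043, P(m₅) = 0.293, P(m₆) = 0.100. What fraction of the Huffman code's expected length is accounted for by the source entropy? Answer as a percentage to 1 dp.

Entropy H = −Σ p log₂ p ≈ 2.3970 bits.
Huffman merges: 43/1000+1/10→143/1000; 143/1000+149/1000→73/250; 203/1000+53/250→83/200; 73/250+293/1000→117/200; 83/200+117/200→1. L = 487/200 ≈ 2.4350.
Efficiency = H/L = 2.3970/2.4350 = 98.4%.

98.4%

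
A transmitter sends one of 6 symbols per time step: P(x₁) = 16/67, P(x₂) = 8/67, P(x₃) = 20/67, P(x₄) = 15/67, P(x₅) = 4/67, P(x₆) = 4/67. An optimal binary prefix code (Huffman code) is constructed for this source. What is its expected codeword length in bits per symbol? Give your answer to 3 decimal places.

2.358 bits/symbol

Repeatedly combine the two least-probable nodes; the expected code length is the sum of the merged weights.
merge 4/67 + 4/67 → 8/67
merge 8/67 + 8/67 → 16/67
merge 15/67 + 16/67 → 31/67
merge 16/67 + 20/67 → 36/67
merge 31/67 + 36/67 → 1
L = 8/67 + 16/67 + 31/67 + 36/67 + 1 = 158/67 ≈ 2.358 bits/symbol.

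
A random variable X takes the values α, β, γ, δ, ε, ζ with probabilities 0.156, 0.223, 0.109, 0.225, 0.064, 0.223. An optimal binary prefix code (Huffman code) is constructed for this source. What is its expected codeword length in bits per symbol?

Repeatedly combine the two least-probable nodes; the expected code length is the sum of the merged weights.
merge 8/125 + 109/1000 → 173/1000
merge 39/250 + 173/1000 → 329/1000
merge 223/1000 + 223/1000 → 223/500
merge 9/40 + 329/1000 → 277/500
merge 223/500 + 277/500 → 1
L = 173/1000 + 329/1000 + 223/500 + 277/500 + 1 = 1251/500 = 2.502 bits/symbol.

2.502 bits/symbol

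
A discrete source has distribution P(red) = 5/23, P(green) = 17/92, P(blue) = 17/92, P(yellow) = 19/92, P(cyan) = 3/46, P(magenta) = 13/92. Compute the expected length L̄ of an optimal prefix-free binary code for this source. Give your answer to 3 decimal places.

Repeatedly combine the two least-probable nodes; the expected code length is the sum of the merged weights.
merge 3/46 + 13/92 → 19/92
merge 17/92 + 17/92 → 17/46
merge 19/92 + 19/92 → 19/46
merge 5/23 + 17/46 → 27/46
merge 19/46 + 27/46 → 1
L = 19/92 + 17/46 + 19/46 + 27/46 + 1 = 237/92 ≈ 2.576 bits/symbol.

2.576 bits/symbol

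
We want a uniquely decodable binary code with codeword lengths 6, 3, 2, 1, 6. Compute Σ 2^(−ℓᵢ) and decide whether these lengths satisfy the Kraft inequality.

With common denominator 2^6 = 64: Σ 2^(−ℓᵢ) = 1/64 + 8/64 + 16/64 + 32/64 + 1/64 = 58/64 = 0.90625.
Kraft's inequality requires Σ ≤ 1; here Σ = 0.90625 ≤ 1, so such a prefix code exists.

0.90625; yes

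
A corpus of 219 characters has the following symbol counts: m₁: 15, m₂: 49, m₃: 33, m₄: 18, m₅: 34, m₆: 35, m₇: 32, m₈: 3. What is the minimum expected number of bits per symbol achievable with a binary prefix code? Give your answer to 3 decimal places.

Probabilities are the counts divided by 219.
Repeatedly combine the two least-probable nodes; the expected code length is the sum of the merged weights.
merge 1/73 + 5/73 → 6/73
merge 6/73 + 6/73 → 12/73
merge 32/219 + 11/73 → 65/219
merge 34/219 + 35/219 → 23/73
merge 12/73 + 49/219 → 85/219
merge 65/219 + 23/73 → 134/219
merge 85/219 + 134/219 → 1
L = 6/73 + 12/73 + 65/219 + 23/73 + 85/219 + 134/219 + 1 = 626/219 ≈ 2.858 bits/symbol.

2.858 bits/symbol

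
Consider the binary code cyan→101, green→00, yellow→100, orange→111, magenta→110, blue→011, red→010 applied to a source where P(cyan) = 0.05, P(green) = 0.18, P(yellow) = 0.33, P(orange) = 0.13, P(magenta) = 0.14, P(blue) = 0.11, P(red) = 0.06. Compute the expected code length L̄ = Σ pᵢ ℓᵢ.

L̄ = Σ pᵢ·ℓᵢ = 0.05·3 + 0.18·2 + 0.33·3 + 0.13·3 + 0.14·3 + 0.11·3 + 0.06·3 = 2.82 bits/symbol.

2.82 bits/symbol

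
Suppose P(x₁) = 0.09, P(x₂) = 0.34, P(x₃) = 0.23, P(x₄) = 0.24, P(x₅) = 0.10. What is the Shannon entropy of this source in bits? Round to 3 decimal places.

H = −Σ pᵢ log₂ pᵢ.
−0.09·log₂(0.09) = 0.3127
−0.34·log₂(0.34) = 0.5292
−0.23·log₂(0.23) = 0.4877
−0.24·log₂(0.24) = 0.4941
−0.10·log₂(0.10) = 0.3322
Sum ≈ 2.1558 → 2.156 bits.

2.156 bits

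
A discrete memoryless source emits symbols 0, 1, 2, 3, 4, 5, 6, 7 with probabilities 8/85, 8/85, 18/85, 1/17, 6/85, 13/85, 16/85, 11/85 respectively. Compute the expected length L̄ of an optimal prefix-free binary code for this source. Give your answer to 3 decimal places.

Repeatedly combine the two least-probable nodes; the expected code length is the sum of the merged weights.
merge 1/17 + 6/85 → 11/85
merge 8/85 + 8/85 → 16/85
merge 11/85 + 11/85 → 22/85
merge 13/85 + 16/85 → 29/85
merge 16/85 + 18/85 → 2/5
merge 22/85 + 29/85 → 3/5
merge 2/5 + 3/5 → 1
L = 11/85 + 16/85 + 22/85 + 29/85 + 2/5 + 3/5 + 1 = 248/85 ≈ 2.918 bits/symbol.

2.918 bits/symbol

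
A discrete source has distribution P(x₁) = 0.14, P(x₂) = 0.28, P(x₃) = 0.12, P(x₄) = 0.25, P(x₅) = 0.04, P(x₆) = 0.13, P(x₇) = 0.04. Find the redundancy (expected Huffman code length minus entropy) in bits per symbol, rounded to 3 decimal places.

0.017 bits

Entropy H = −Σ p log₂ p ≈ 2.5326 bits.
Huffman merges: 1/25+1/25→2/25; 2/25+3/25→1/5; 13/100+7/50→27/100; 1/5+1/4→9/20; 27/100+7/25→11/20; 9/20+11/20→1. L = 51/20 ≈ 2.5500.
L − H = 2.5500 − 2.5326 = 0.017 bits.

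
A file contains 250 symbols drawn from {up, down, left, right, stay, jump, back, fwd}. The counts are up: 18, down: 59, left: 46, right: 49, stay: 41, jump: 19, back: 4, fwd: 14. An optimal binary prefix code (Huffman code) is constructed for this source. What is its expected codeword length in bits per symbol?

2.784 bits/symbol

Probabilities are the counts divided by 250.
Repeatedly combine the two least-probable nodes; the expected code length is the sum of the merged weights.
merge 2/125 + 7/125 → 9/125
merge 9/125 + 9/125 → 18/125
merge 19/250 + 18/125 → 11/50
merge 41/250 + 23/125 → 87/250
merge 49/250 + 11/50 → 52/125
merge 59/250 + 87/250 → 73/125
merge 52/125 + 73/125 → 1
L = 9/125 + 18/125 + 11/50 + 87/250 + 52/125 + 73/125 + 1 = 348/125 = 2.784 bits/symbol.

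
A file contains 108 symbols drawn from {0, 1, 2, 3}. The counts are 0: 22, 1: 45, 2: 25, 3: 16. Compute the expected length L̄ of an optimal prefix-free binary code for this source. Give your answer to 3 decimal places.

Probabilities are the counts divided by 108.
Repeatedly combine the two least-probable nodes; the expected code length is the sum of the merged weights.
merge 4/27 + 11/54 → 19/54
merge 25/108 + 19/54 → 7/12
merge 5/12 + 7/12 → 1
L = 19/54 + 7/12 + 1 = 209/108 ≈ 1.935 bits/symbol.

1.935 bits/symbol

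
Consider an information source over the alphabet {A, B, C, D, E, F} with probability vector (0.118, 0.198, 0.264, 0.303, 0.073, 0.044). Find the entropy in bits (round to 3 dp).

H = −Σ pᵢ log₂ pᵢ.
−0.118·log₂(0.118) = 0.3638
−0.198·log₂(0.198) = 0.4626
−0.264·log₂(0.264) = 0.5072
−0.303·log₂(0.303) = 0.5220
−0.073·log₂(0.073) = 0.2756
−0.044·log₂(0.044) = 0.1983
Sum ≈ 2.3295 → 2.330 bits.

2.330 bits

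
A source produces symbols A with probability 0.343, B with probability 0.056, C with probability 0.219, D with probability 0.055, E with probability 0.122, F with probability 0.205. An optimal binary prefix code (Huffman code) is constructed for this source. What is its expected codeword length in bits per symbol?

Repeatedly combine the two least-probable nodes; the expected code length is the sum of the merged weights.
merge 11/200 + 7/125 → 111/1000
merge 111/1000 + 61/500 → 233/1000
merge 41/200 + 219/1000 → 53/125
merge 233/1000 + 343/1000 → 72/125
merge 53/125 + 72/125 → 1
L = 111/1000 + 233/1000 + 53/125 + 72/125 + 1 = 293/125 = 2.344 bits/symbol.

2.344 bits/symbol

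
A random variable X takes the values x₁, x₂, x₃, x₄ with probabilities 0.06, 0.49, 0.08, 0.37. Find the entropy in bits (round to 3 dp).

1.570 bits

H = −Σ pᵢ log₂ pᵢ.
−0.06·log₂(0.06) = 0.2435
−0.49·log₂(0.49) = 0.5043
−0.08·log₂(0.08) = 0.2915
−0.37·log₂(0.37) = 0.5307
Sum ≈ 1.5701 → 1.570 bits.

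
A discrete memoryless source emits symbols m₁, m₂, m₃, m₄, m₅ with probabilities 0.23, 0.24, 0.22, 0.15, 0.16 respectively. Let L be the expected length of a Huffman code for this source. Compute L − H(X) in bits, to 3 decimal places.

Entropy H = −Σ p log₂ p ≈ 2.2959 bits.
Huffman merges: 3/20+4/25→31/100; 11/50+23/100→9/20; 6/25+31/100→11/20; 9/20+11/20→1. L = 231/100 ≈ 2.3100.
L − H = 2.3100 − 2.2959 = 0.014 bits.

0.014 bits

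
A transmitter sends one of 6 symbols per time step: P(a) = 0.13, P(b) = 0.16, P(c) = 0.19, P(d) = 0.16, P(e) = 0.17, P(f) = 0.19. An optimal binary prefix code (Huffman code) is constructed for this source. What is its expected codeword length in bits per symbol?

2.62 bits/symbol

Repeatedly combine the two least-probable nodes; the expected code length is the sum of the merged weights.
merge 13/100 + 4/25 → 29/100
merge 4/25 + 17/100 → 33/100
merge 19/100 + 19/100 → 19/50
merge 29/100 + 33/100 → 31/50
merge 19/50 + 31/50 → 1
L = 29/100 + 33/100 + 19/50 + 31/50 + 1 = 131/50 = 2.62 bits/symbol.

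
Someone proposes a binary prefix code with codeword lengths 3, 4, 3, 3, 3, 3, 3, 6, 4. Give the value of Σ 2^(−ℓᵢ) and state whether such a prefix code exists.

With common denominator 2^6 = 64: Σ 2^(−ℓᵢ) = 8/64 + 4/64 + 8/64 + 8/64 + 8/64 + 8/64 + 8/64 + 1/64 + 4/64 = 57/64 = 0.890625.
Kraft's inequality requires Σ ≤ 1; here Σ = 0.890625 ≤ 1, so such a prefix code exists.

0.890625; yes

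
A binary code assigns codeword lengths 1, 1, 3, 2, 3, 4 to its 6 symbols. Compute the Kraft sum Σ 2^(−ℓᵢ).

With common denominator 2^4 = 16: Σ 2^(−ℓᵢ) = 8/16 + 8/16 + 2/16 + 4/16 + 2/16 + 1/16 = 25/16 = 1.5625.

1.5625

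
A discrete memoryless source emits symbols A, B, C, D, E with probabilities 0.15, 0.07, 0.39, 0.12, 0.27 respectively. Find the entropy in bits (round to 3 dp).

2.086 bits

H = −Σ pᵢ log₂ pᵢ.
−0.15·log₂(0.15) = 0.4105
−0.07·log₂(0.07) = 0.2686
−0.39·log₂(0.39) = 0.5298
−0.12·log₂(0.12) = 0.3671
−0.27·log₂(0.27) = 0.5100
Sum ≈ 2.0860 → 2.086 bits.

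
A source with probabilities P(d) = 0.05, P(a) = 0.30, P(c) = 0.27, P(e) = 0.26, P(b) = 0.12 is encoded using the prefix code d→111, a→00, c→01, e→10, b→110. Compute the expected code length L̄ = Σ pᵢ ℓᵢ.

2.17 bits/symbol

L̄ = Σ pᵢ·ℓᵢ = 0.05·3 + 0.30·2 + 0.27·2 + 0.26·2 + 0.12·3 = 2.17 bits/symbol.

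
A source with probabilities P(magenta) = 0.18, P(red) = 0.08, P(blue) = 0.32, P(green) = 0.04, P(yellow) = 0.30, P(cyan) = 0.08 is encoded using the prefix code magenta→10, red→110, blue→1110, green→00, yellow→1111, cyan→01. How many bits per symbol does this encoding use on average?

L̄ = Σ pᵢ·ℓᵢ = 0.18·2 + 0.08·3 + 0.32·4 + 0.04·2 + 0.30·4 + 0.08·2 = 3.32 bits/symbol.

3.32 bits/symbol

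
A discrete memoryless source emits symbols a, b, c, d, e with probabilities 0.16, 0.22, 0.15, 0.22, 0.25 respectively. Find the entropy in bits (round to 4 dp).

2.2947 bits

H = −Σ pᵢ log₂ pᵢ.
−0.16·log₂(0.16) = 0.4230
−0.22·log₂(0.22) = 0.4806
−0.15·log₂(0.15) = 0.4105
−0.22·log₂(0.22) = 0.4806
−0.25·log₂(0.25) = 0.5000
Sum ≈ 2.2947 → 2.2947 bits.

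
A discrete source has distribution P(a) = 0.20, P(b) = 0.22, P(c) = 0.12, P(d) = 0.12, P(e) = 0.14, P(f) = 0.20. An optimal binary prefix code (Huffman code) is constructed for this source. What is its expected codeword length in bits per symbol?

Repeatedly combine the two least-probable nodes; the expected code length is the sum of the merged weights.
merge 3/25 + 3/25 → 6/25
merge 7/50 + 1/5 → 17/50
merge 1/5 + 11/50 → 21/50
merge 6/25 + 17/50 → 29/50
merge 21/50 + 29/50 → 1
L = 6/25 + 17/50 + 21/50 + 29/50 + 1 = 129/50 = 2.58 bits/symbol.

2.58 bits/symbol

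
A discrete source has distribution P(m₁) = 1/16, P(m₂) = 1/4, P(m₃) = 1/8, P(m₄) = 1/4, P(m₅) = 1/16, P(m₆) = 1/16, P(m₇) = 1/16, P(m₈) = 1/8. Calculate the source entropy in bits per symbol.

Each probability is a power of 1/2, so log₂(1/p) is an integer.
H = Σ p·log₂(1/p) = 1/16·4 + 1/4·2 + 1/8·3 + 1/4·2 + 1/16·4 + 1/16·4 + 1/16·4 + 1/8·3 = 2.75 bits.

2.75 bits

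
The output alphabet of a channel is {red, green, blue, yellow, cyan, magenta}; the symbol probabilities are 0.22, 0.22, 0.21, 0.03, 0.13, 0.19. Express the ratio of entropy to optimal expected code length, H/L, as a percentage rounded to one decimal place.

Entropy H = −Σ p log₂ p ≈ 2.4236 bits.
Huffman merges: 3/100+13/100→4/25; 4/25+19/100→7/20; 21/100+11/50→43/100; 11/50+7/20→57/100; 43/100+57/100→1. L = 251/100 ≈ 2.5100.
Efficiency = H/L = 2.4236/2.5100 = 96.6%.

96.6%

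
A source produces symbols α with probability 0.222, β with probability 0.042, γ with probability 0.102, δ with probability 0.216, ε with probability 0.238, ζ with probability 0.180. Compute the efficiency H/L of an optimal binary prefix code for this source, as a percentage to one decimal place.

98.3%

Entropy H = −Σ p log₂ p ≈ 2.4258 bits.
Huffman merges: 21/500+51/500→18/125; 18/125+9/50→81/250; 27/125+111/500→219/500; 119/500+81/250→281/500; 219/500+281/500→1. L = 617/250 ≈ 2.4680.
Efficiency = H/L = 2.4258/2.4680 = 98.3%.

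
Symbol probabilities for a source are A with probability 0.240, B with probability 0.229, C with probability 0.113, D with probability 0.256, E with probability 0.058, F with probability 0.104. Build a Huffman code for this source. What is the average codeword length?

Repeatedly combine the two least-probable nodes; the expected code length is the sum of the merged weights.
merge 29/500 + 13/125 → 81/500
merge 113/1000 + 81/500 → 11/40
merge 229/1000 + 6/25 → 469/1000
merge 32/125 + 11/40 → 531/1000
merge 469/1000 + 531/1000 → 1
L = 81/500 + 11/40 + 469/1000 + 531/1000 + 1 = 2437/1000 = 2.437 bits/symbol.

2.437 bits/symbol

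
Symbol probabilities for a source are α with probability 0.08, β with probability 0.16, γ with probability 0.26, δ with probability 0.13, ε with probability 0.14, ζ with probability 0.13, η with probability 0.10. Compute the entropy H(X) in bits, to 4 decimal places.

H = −Σ pᵢ log₂ pᵢ.
−0.08·log₂(0.08) = 0.2915
−0.16·log₂(0.16) = 0.4230
−0.26·log₂(0.26) = 0.5053
−0.13·log₂(0.13) = 0.3826
−0.14·log₂(0.14) = 0.3971
−0.13·log₂(0.13) = 0.3826
−0.10·log₂(0.10) = 0.3322
Sum ≈ 2.7144 → 2.7144 bits.

2.7144 bits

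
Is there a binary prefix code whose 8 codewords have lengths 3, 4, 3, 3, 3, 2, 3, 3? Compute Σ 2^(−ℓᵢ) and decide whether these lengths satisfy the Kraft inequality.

1.0625; no

With common denominator 2^4 = 16: Σ 2^(−ℓᵢ) = 2/16 + 1/16 + 2/16 + 2/16 + 2/16 + 4/16 + 2/16 + 2/16 = 17/16 = 1.0625.
Kraft's inequality requires Σ ≤ 1; here Σ = 1.0625 > 1, so no such prefix code exists.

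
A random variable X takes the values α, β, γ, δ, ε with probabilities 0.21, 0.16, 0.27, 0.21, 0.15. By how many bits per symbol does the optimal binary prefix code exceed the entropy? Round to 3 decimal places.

Entropy H = −Σ p log₂ p ≈ 2.2892 bits.
Huffman merges: 3/20+4/25→31/100; 21/100+21/100→21/50; 27/100+31/100→29/50; 21/50+29/50→1. L = 231/100 ≈ 2.3100.
L − H = 2.3100 − 2.2892 = 0.021 bits.

0.021 bits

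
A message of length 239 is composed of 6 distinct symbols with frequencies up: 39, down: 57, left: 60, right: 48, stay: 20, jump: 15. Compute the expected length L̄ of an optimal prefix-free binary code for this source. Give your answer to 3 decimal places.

2.456 bits/symbol

Probabilities are the counts divided by 239.
Repeatedly combine the two least-probable nodes; the expected code length is the sum of the merged weights.
merge 15/239 + 20/239 → 35/239
merge 35/239 + 39/239 → 74/239
merge 48/239 + 57/239 → 105/239
merge 60/239 + 74/239 → 134/239
merge 105/239 + 134/239 → 1
L = 35/239 + 74/239 + 105/239 + 134/239 + 1 = 587/239 ≈ 2.456 bits/symbol.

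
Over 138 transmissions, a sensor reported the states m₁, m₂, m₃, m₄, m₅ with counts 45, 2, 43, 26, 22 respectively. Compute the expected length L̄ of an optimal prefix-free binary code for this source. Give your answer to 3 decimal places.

2.174 bits/symbol

Probabilities are the counts divided by 138.
Repeatedly combine the two least-probable nodes; the expected code length is the sum of the merged weights.
merge 1/69 + 11/69 → 4/23
merge 4/23 + 13/69 → 25/69
merge 43/138 + 15/46 → 44/69
merge 25/69 + 44/69 → 1
L = 4/23 + 25/69 + 44/69 + 1 = 50/23 ≈ 2.174 bits/symbol.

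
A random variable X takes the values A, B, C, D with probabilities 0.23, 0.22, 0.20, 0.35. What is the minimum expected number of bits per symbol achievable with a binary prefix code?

Repeatedly combine the two least-probable nodes; the expected code length is the sum of the merged weights.
merge 1/5 + 11/50 → 21/50
merge 23/100 + 7/20 → 29/50
merge 21/50 + 29/50 → 1
L = 21/50 + 29/50 + 1 = 2 bits/symbol.

2 bits/symbol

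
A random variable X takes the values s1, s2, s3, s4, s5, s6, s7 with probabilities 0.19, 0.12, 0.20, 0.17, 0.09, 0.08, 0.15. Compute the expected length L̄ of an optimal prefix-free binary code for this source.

Repeatedly combine the two least-probable nodes; the expected code length is the sum of the merged weights.
merge 2/25 + 9/100 → 17/100
merge 3/25 + 3/20 → 27/100
merge 17/100 + 17/100 → 17/50
merge 19/100 + 1/5 → 39/100
merge 27/100 + 17/50 → 61/100
merge 39/100 + 61/100 → 1
L = 17/100 + 27/100 + 17/50 + 39/100 + 61/100 + 1 = 139/50 = 2.78 bits/symbol.

2.78 bits/symbol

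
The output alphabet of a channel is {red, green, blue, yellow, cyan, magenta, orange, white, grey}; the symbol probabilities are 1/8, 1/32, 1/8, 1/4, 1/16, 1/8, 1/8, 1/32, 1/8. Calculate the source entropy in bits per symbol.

Each probability is a power of 1/2, so log₂(1/p) is an integer.
H = Σ p·log₂(1/p) = 1/8·3 + 1/32·5 + 1/8·3 + 1/4·2 + 1/16·4 + 1/8·3 + 1/8·3 + 1/32·5 + 1/8·3 = 2.9375 bits.

2.9375 bits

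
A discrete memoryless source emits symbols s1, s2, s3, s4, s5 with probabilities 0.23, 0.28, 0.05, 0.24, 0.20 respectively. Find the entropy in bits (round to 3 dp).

2.177 bits

H = −Σ pᵢ log₂ pᵢ.
−0.23·log₂(0.23) = 0.4877
−0.28·log₂(0.28) = 0.5142
−0.05·log₂(0.05) = 0.2161
−0.24·log₂(0.24) = 0.4941
−0.20·log₂(0.20) = 0.4644
Sum ≈ 2.1765 → 2.177 bits.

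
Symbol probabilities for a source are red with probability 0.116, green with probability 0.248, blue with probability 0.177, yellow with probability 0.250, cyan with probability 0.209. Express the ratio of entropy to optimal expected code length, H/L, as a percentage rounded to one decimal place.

99.2%

Entropy H = −Σ p log₂ p ≈ 2.2736 bits.
Huffman merges: 29/250+177/1000→293/1000; 209/1000+31/125→457/1000; 1/4+293/1000→543/1000; 457/1000+543/1000→1. L = 2293/1000 ≈ 2.2930.
Efficiency = H/L = 2.2736/2.2930 = 99.2%.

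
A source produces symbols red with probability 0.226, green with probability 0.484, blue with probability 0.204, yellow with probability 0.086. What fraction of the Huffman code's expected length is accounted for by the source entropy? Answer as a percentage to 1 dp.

97.7%

Entropy H = −Σ p log₂ p ≈ 1.7639 bits.
Huffman merges: 43/500+51/250→29/100; 113/500+29/100→129/250; 121/250+129/250→1. L = 903/500 ≈ 1.8060.
Efficiency = H/L = 1.7639/1.8060 = 97.7%.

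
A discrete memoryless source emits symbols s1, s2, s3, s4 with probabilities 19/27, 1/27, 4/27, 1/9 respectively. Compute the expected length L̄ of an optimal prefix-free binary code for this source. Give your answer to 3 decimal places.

1.444 bits/symbol

Repeatedly combine the two least-probable nodes; the expected code length is the sum of the merged weights.
merge 1/27 + 1/9 → 4/27
merge 4/27 + 4/27 → 8/27
merge 8/27 + 19/27 → 1
L = 4/27 + 8/27 + 1 = 13/9 ≈ 1.444 bits/symbol.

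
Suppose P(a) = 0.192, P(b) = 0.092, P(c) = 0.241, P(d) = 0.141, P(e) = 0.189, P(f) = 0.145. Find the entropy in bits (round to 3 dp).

H = −Σ pᵢ log₂ pᵢ.
−0.192·log₂(0.192) = 0.4571
−0.092·log₂(0.092) = 0.3167
−0.241·log₂(0.241) = 0.4947
−0.141·log₂(0.141) = 0.3985
−0.189·log₂(0.189) = 0.4543
−0.145·log₂(0.145) = 0.4040
Sum ≈ 2.5253 → 2.525 bits.

2.525 bits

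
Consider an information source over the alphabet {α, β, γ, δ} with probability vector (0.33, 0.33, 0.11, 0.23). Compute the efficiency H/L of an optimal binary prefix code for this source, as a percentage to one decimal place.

94.7%

Entropy H = −Σ p log₂ p ≈ 1.8936 bits.
Huffman merges: 11/100+23/100→17/50; 33/100+33/100→33/50; 17/50+33/50→1. L = 2 ≈ 2.0000.
Efficiency = H/L = 1.8936/2.0000 = 94.7%.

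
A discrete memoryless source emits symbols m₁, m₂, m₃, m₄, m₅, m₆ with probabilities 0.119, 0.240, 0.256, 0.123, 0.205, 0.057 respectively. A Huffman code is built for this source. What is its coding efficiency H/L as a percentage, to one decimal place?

98.5%

Entropy H = −Σ p log₂ p ≈ 2.4389 bits.
Huffman merges: 57/1000+119/1000→22/125; 123/1000+22/125→299/1000; 41/200+6/25→89/200; 32/125+299/1000→111/200; 89/200+111/200→1. L = 99/40 ≈ 2.4750.
Efficiency = H/L = 2.4389/2.4750 = 98.5%.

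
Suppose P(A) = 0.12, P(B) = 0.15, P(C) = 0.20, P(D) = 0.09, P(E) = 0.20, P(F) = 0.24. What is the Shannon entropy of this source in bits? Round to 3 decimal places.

H = −Σ pᵢ log₂ pᵢ.
−0.12·log₂(0.12) = 0.3671
−0.15·log₂(0.15) = 0.4105
−0.20·log₂(0.20) = 0.4644
−0.09·log₂(0.09) = 0.3127
−0.20·log₂(0.20) = 0.4644
−0.24·log₂(0.24) = 0.4941
Sum ≈ 2.5132 → 2.513 bits.

2.513 bits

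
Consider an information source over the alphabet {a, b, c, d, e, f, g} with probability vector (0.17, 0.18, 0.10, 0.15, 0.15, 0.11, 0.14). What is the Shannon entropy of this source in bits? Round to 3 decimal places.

H = −Σ pᵢ log₂ pᵢ.
−0.17·log₂(0.17) = 0.4346
−0.18·log₂(0.18) = 0.4453
−0.10·log₂(0.10) = 0.3322
−0.15·log₂(0.15) = 0.4105
−0.15·log₂(0.15) = 0.4105
−0.11·log₂(0.11) = 0.3503
−0.14·log₂(0.14) = 0.3971
Sum ≈ 2.7806 → 2.781 bits.

2.781 bits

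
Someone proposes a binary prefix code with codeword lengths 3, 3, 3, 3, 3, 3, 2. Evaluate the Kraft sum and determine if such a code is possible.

1; yes

With common denominator 2^3 = 8: Σ 2^(−ℓᵢ) = 1/8 + 1/8 + 1/8 + 1/8 + 1/8 + 1/8 + 2/8 = 8/8 = 1.
Kraft's inequality requires Σ ≤ 1; here Σ = 1 ≤ 1, so such a prefix code exists.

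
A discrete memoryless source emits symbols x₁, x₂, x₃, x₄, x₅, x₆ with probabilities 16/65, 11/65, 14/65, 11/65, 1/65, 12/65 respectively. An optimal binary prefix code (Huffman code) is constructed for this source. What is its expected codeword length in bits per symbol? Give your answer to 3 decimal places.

2.538 bits/symbol

Repeatedly combine the two least-probable nodes; the expected code length is the sum of the merged weights.
merge 1/65 + 11/65 → 12/65
merge 11/65 + 12/65 → 23/65
merge 12/65 + 14/65 → 2/5
merge 16/65 + 23/65 → 3/5
merge 2/5 + 3/5 → 1
L = 12/65 + 23/65 + 2/5 + 3/5 + 1 = 33/13 ≈ 2.538 bits/symbol.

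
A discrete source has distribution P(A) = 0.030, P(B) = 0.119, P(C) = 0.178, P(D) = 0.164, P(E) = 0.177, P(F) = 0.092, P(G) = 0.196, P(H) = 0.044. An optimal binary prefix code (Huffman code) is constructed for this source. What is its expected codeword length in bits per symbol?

Repeatedly combine the two least-probable nodes; the expected code length is the sum of the merged weights.
merge 3/100 + 11/250 → 37/500
merge 37/500 + 23/250 → 83/500
merge 119/1000 + 41/250 → 283/1000
merge 83/500 + 177/1000 → 343/1000
merge 89/500 + 49/250 → 187/500
merge 283/1000 + 343/1000 → 313/500
merge 187/500 + 313/500 → 1
L = 37/500 + 83/500 + 283/1000 + 343/1000 + 187/500 + 313/500 + 1 = 1433/500 = 2.866 bits/symbol.

2.866 bits/symbol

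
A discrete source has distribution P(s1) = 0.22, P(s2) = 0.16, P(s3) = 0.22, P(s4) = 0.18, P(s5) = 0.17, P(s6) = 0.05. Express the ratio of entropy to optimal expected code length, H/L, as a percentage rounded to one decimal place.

96.9%

Entropy H = −Σ p log₂ p ≈ 2.4802 bits.
Huffman merges: 1/20+4/25→21/100; 17/100+9/50→7/20; 21/100+11/50→43/100; 11/50+7/20→57/100; 43/100+57/100→1. L = 64/25 ≈ 2.5600.
Efficiency = H/L = 2.4802/2.5600 = 96.9%.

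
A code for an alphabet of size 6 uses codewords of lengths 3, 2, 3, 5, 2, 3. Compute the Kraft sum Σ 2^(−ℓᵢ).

0.90625

With common denominator 2^5 = 32: Σ 2^(−ℓᵢ) = 4/32 + 8/32 + 4/32 + 1/32 + 8/32 + 4/32 = 29/32 = 0.90625.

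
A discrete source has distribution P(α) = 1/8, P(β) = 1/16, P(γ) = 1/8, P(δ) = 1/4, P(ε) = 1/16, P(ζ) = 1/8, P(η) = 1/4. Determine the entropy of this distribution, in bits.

2.625 bits

Each probability is a power of 1/2, so log₂(1/p) is an integer.
H = Σ p·log₂(1/p) = 1/8·3 + 1/16·4 + 1/8·3 + 1/4·2 + 1/16·4 + 1/8·3 + 1/4·2 = 2.625 bits.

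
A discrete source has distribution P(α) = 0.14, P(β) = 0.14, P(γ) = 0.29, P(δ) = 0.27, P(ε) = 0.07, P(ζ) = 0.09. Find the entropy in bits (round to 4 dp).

2.4034 bits

H = −Σ pᵢ log₂ pᵢ.
−0.14·log₂(0.14) = 0.3971
−0.14·log₂(0.14) = 0.3971
−0.29·log₂(0.29) = 0.5179
−0.27·log₂(0.27) = 0.5100
−0.07·log₂(0.07) = 0.2686
−0.09·log₂(0.09) = 0.3127
Sum ≈ 2.4034 → 2.4034 bits.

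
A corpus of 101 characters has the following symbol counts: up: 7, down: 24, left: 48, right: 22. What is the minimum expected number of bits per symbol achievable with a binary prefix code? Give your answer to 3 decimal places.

Probabilities are the counts divided by 101.
Repeatedly combine the two least-probable nodes; the expected code length is the sum of the merged weights.
merge 7/101 + 22/101 → 29/101
merge 24/101 + 29/101 → 53/101
merge 48/101 + 53/101 → 1
L = 29/101 + 53/101 + 1 = 183/101 ≈ 1.812 bits/symbol.

1.812 bits/symbol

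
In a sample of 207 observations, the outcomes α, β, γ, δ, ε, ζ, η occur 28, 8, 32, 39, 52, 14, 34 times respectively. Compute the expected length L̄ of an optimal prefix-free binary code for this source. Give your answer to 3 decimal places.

2.667 bits/symbol

Probabilities are the counts divided by 207.
Repeatedly combine the two least-probable nodes; the expected code length is the sum of the merged weights.
merge 8/207 + 14/207 → 22/207
merge 22/207 + 28/207 → 50/207
merge 32/207 + 34/207 → 22/69
merge 13/69 + 50/207 → 89/207
merge 52/207 + 22/69 → 118/207
merge 89/207 + 118/207 → 1
L = 22/207 + 50/207 + 22/69 + 89/207 + 118/207 + 1 = 8/3 ≈ 2.667 bits/symbol.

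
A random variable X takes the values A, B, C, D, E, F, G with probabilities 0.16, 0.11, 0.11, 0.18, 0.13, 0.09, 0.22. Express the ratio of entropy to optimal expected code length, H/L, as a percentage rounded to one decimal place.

98.7%

Entropy H = −Σ p log₂ p ≈ 2.7448 bits.
Huffman merges: 9/100+11/100→1/5; 11/100+13/100→6/25; 4/25+9/50→17/50; 1/5+11/50→21/50; 6/25+17/50→29/50; 21/50+29/50→1. L = 139/50 ≈ 2.7800.
Efficiency = H/L = 2.7448/2.7800 = 98.7%.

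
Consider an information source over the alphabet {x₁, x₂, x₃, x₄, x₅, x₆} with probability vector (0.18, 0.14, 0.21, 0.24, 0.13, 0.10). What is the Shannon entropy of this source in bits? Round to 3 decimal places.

2.524 bits

H = −Σ pᵢ log₂ pᵢ.
−0.18·log₂(0.18) = 0.4453
−0.14·log₂(0.14) = 0.3971
−0.21·log₂(0.21) = 0.4728
−0.24·log₂(0.24) = 0.4941
−0.13·log₂(0.13) = 0.3826
−0.10·log₂(0.10) = 0.3322
Sum ≈ 2.5242 → 2.524 bits.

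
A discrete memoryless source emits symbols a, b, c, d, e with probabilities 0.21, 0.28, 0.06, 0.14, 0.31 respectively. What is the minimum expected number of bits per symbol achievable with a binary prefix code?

2.2 bits/symbol

Repeatedly combine the two least-probable nodes; the expected code length is the sum of the merged weights.
merge 3/50 + 7/50 → 1/5
merge 1/5 + 21/100 → 41/100
merge 7/25 + 31/100 → 59/100
merge 41/100 + 59/100 → 1
L = 1/5 + 41/100 + 59/100 + 1 = 11/5 = 2.2 bits/symbol.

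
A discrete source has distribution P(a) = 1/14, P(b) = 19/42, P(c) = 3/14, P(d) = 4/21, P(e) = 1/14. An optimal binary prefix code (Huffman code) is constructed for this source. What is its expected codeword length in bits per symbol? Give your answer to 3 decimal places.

Repeatedly combine the two least-probable nodes; the expected code length is the sum of the merged weights.
merge 1/14 + 1/14 → 1/7
merge 1/7 + 4/21 → 1/3
merge 3/14 + 1/3 → 23/42
merge 19/42 + 23/42 → 1
L = 1/7 + 1/3 + 23/42 + 1 = 85/42 ≈ 2.024 bits/symbol.

2.024 bits/symbol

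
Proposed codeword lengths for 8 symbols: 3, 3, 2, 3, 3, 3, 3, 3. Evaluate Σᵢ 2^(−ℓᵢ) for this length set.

With common denominator 2^3 = 8: Σ 2^(−ℓᵢ) = 1/8 + 1/8 + 2/8 + 1/8 + 1/8 + 1/8 + 1/8 + 1/8 = 9/8 = 1.125.

1.125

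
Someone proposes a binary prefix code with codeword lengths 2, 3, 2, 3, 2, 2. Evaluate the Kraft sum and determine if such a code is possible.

1.25; no

With common denominator 2^3 = 8: Σ 2^(−ℓᵢ) = 2/8 + 1/8 + 2/8 + 1/8 + 2/8 + 2/8 = 10/8 = 1.25.
Kraft's inequality requires Σ ≤ 1; here Σ = 1.25 > 1, so no such prefix code exists.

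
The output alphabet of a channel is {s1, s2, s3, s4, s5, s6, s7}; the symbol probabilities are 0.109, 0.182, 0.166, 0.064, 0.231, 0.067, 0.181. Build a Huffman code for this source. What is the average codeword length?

Repeatedly combine the two least-probable nodes; the expected code length is the sum of the merged weights.
merge 8/125 + 67/1000 → 131/1000
merge 109/1000 + 131/1000 → 6/25
merge 83/500 + 181/1000 → 347/1000
merge 91/500 + 231/1000 → 413/1000
merge 6/25 + 347/1000 → 587/1000
merge 413/1000 + 587/1000 → 1
L = 131/1000 + 6/25 + 347/1000 + 413/1000 + 587/1000 + 1 = 1359/500 = 2.718 bits/symbol.

2.718 bits/symbol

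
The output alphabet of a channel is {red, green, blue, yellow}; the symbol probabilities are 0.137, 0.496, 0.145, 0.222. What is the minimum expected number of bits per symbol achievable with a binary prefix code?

Repeatedly combine the two least-probable nodes; the expected code length is the sum of the merged weights.
merge 137/1000 + 29/200 → 141/500
merge 111/500 + 141/500 → 63/125
merge 62/125 + 63/125 → 1
L = 141/500 + 63/125 + 1 = 893/500 = 1.786 bits/symbol.

1.786 bits/symbol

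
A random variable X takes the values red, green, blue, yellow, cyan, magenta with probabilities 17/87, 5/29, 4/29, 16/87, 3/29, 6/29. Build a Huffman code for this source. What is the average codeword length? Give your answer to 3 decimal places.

Repeatedly combine the two least-probable nodes; the expected code length is the sum of the merged weights.
merge 3/29 + 4/29 → 7/29
merge 5/29 + 16/87 → 31/87
merge 17/87 + 6/29 → 35/87
merge 7/29 + 31/87 → 52/87
merge 35/87 + 52/87 → 1
L = 7/29 + 31/87 + 35/87 + 52/87 + 1 = 226/87 ≈ 2.598 bits/symbol.

2.598 bits/symbol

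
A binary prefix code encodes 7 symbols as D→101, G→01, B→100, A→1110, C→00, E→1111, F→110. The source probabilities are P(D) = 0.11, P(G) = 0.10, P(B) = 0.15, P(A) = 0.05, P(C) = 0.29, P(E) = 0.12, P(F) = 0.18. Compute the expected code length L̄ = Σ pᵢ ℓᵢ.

L̄ = Σ pᵢ·ℓᵢ = 0.11·3 + 0.10·2 + 0.15·3 + 0.05·4 + 0.29·2 + 0.12·4 + 0.18·3 = 2.78 bits/symbol.

2.78 bits/symbol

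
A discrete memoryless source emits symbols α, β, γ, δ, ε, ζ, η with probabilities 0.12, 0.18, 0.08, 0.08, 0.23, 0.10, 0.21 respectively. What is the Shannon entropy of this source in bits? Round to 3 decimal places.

H = −Σ pᵢ log₂ pᵢ.
−0.12·log₂(0.12) = 0.3671
−0.18·log₂(0.18) = 0.4453
−0.08·log₂(0.08) = 0.2915
−0.08·log₂(0.08) = 0.2915
−0.23·log₂(0.23) = 0.4877
−0.10·log₂(0.10) = 0.3322
−0.21·log₂(0.21) = 0.4728
Sum ≈ 2.6881 → 2.688 bits.

2.688 bits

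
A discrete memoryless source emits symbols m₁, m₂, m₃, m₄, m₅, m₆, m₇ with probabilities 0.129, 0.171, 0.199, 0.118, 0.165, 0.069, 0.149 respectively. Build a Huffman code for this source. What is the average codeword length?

2.801 bits/symbol

Repeatedly combine the two least-probable nodes; the expected code length is the sum of the merged weights.
merge 69/1000 + 59/500 → 187/1000
merge 129/1000 + 149/1000 → 139/500
merge 33/200 + 171/1000 → 42/125
merge 187/1000 + 199/1000 → 193/500
merge 139/500 + 42/125 → 307/500
merge 193/500 + 307/500 → 1
L = 187/1000 + 139/500 + 42/125 + 193/500 + 307/500 + 1 = 2801/1000 = 2.801 bits/symbol.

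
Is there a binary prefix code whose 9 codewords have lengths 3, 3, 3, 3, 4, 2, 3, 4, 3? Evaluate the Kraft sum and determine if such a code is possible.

1.125; no

With common denominator 2^4 = 16: Σ 2^(−ℓᵢ) = 2/16 + 2/16 + 2/16 + 2/16 + 1/16 + 4/16 + 2/16 + 1/16 + 2/16 = 18/16 = 1.125.
Kraft's inequality requires Σ ≤ 1; here Σ = 1.125 > 1, so no such prefix code exists.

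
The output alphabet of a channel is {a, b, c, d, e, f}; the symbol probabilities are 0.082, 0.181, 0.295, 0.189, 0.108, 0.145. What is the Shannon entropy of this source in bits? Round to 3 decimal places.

2.467 bits

H = −Σ pᵢ log₂ pᵢ.
−0.082·log₂(0.082) = 0.2959
−0.181·log₂(0.181) = 0.4463
−0.295·log₂(0.295) = 0.5196
−0.189·log₂(0.189) = 0.4543
−0.108·log₂(0.108) = 0.3468
−0.145·log₂(0.145) = 0.4040
Sum ≈ 2.4668 → 2.467 bits.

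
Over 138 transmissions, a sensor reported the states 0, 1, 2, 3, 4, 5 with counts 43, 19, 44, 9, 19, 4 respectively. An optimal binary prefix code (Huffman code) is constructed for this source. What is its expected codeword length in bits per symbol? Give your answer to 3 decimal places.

Probabilities are the counts divided by 138.
Repeatedly combine the two least-probable nodes; the expected code length is the sum of the merged weights.
merge 2/69 + 3/46 → 13/138
merge 13/138 + 19/138 → 16/69
merge 19/138 + 16/69 → 17/46
merge 43/138 + 22/69 → 29/46
merge 17/46 + 29/46 → 1
L = 13/138 + 16/69 + 17/46 + 29/46 + 1 = 107/46 ≈ 2.326 bits/symbol.

2.326 bits/symbol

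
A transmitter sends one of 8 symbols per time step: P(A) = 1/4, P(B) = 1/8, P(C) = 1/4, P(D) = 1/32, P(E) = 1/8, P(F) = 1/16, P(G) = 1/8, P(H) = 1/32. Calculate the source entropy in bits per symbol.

2.6875 bits

Each probability is a power of 1/2, so log₂(1/p) is an integer.
H = Σ p·log₂(1/p) = 1/4·2 + 1/8·3 + 1/4·2 + 1/32·5 + 1/8·3 + 1/16·4 + 1/8·3 + 1/32·5 = 2.6875 bits.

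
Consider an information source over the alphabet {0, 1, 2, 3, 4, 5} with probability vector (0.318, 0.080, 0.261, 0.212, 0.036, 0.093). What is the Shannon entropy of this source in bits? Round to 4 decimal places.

H = −Σ pᵢ log₂ pᵢ.
−0.318·log₂(0.318) = 0.5256
−0.080·log₂(0.080) = 0.2915
−0.261·log₂(0.261) = 0.5058
−0.212·log₂(0.212) = 0.4744
−0.036·log₂(0.036) = 0.1727
−0.093·log₂(0.093) = 0.3187
Sum ≈ 2.2887 → 2.2887 bits.

2.2887 bits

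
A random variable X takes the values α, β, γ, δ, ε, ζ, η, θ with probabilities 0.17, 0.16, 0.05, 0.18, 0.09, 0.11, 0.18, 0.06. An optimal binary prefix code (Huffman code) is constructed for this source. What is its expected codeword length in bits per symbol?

2.93 bits/symbol

Repeatedly combine the two least-probable nodes; the expected code length is the sum of the merged weights.
merge 1/20 + 3/50 → 11/100
merge 9/100 + 11/100 → 1/5
merge 11/100 + 4/25 → 27/100
merge 17/100 + 9/50 → 7/20
merge 9/50 + 1/5 → 19/50
merge 27/100 + 7/20 → 31/50
merge 19/50 + 31/50 → 1
L = 11/100 + 1/5 + 27/100 + 7/20 + 19/50 + 31/50 + 1 = 293/100 = 2.93 bits/symbol.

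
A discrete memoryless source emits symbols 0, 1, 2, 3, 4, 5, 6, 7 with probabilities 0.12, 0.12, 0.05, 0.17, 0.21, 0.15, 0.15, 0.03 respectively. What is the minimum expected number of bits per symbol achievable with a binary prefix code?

2.87 bits/symbol

Repeatedly combine the two least-probable nodes; the expected code length is the sum of the merged weights.
merge 3/100 + 1/20 → 2/25
merge 2/25 + 3/25 → 1/5
merge 3/25 + 3/20 → 27/100
merge 3/20 + 17/100 → 8/25
merge 1/5 + 21/100 → 41/100
merge 27/100 + 8/25 → 59/100
merge 41/100 + 59/100 → 1
L = 2/25 + 1/5 + 27/100 + 8/25 + 41/100 + 59/100 + 1 = 287/100 = 2.87 bits/symbol.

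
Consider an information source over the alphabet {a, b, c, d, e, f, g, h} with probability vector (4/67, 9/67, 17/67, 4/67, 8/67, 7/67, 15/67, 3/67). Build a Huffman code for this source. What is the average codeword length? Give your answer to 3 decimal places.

2.791 bits/symbol

Repeatedly combine the two least-probable nodes; the expected code length is the sum of the merged weights.
merge 3/67 + 4/67 → 7/67
merge 4/67 + 7/67 → 11/67
merge 7/67 + 8/67 → 15/67
merge 9/67 + 11/67 → 20/67
merge 15/67 + 15/67 → 30/67
merge 17/67 + 20/67 → 37/67
merge 30/67 + 37/67 → 1
L = 7/67 + 11/67 + 15/67 + 20/67 + 30/67 + 37/67 + 1 = 187/67 ≈ 2.791 bits/symbol.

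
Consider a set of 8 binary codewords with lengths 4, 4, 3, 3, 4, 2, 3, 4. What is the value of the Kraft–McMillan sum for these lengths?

0.875

With common denominator 2^4 = 16: Σ 2^(−ℓᵢ) = 1/16 + 1/16 + 2/16 + 2/16 + 1/16 + 4/16 + 2/16 + 1/16 = 14/16 = 0.875.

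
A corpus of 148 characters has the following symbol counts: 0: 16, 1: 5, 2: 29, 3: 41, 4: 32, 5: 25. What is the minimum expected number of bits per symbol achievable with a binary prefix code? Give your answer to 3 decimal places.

Probabilities are the counts divided by 148.
Repeatedly combine the two least-probable nodes; the expected code length is the sum of the merged weights.
merge 5/148 + 4/37 → 21/148
merge 21/148 + 25/148 → 23/74
merge 29/148 + 8/37 → 61/148
merge 41/148 + 23/74 → 87/148
merge 61/148 + 87/148 → 1
L = 21/148 + 23/74 + 61/148 + 87/148 + 1 = 363/148 ≈ 2.453 bits/symbol.

2.453 bits/symbol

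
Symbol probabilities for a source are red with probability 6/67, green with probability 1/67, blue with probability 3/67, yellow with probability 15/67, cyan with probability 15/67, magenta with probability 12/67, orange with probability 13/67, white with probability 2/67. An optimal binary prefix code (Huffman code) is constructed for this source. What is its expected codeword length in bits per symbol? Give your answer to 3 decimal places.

2.672 bits/symbol

Repeatedly combine the two least-probable nodes; the expected code length is the sum of the merged weights.
merge 1/67 + 2/67 → 3/67
merge 3/67 + 3/67 → 6/67
merge 6/67 + 6/67 → 12/67
merge 12/67 + 12/67 → 24/67
merge 13/67 + 15/67 → 28/67
merge 15/67 + 24/67 → 39/67
merge 28/67 + 39/67 → 1
L = 3/67 + 6/67 + 12/67 + 24/67 + 28/67 + 39/67 + 1 = 179/67 ≈ 2.672 bits/symbol.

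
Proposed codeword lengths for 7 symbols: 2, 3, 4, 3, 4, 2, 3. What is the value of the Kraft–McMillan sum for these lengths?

1

With common denominator 2^4 = 16: Σ 2^(−ℓᵢ) = 4/16 + 2/16 + 1/16 + 2/16 + 1/16 + 4/16 + 2/16 = 16/16 = 1.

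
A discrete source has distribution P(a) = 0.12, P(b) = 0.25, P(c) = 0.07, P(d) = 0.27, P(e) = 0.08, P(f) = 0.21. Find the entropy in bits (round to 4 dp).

2.4100 bits

H = −Σ pᵢ log₂ pᵢ.
−0.12·log₂(0.12) = 0.3671
−0.25·log₂(0.25) = 0.5000
−0.07·log₂(0.07) = 0.2686
−0.27·log₂(0.27) = 0.5100
−0.08·log₂(0.08) = 0.2915
−0.21·log₂(0.21) = 0.4728
Sum ≈ 2.4100 → 2.4100 bits.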